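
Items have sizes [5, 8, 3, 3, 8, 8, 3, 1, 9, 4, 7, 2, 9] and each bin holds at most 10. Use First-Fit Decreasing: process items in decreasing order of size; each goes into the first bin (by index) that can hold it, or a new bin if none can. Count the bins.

8

Sorted descending: 9, 9, 8, 8, 8, 7, 5, 4, 3, 3, 3, 2, 1.
Put 9 in bin 1; 1 remain.
Put 9 in bin 2; 1 remain.
Put 8 in bin 3; 2 remain.
Put 8 in bin 4; 2 remain.
Put 8 in bin 5; 2 remain.
Put 7 in bin 6; 3 remain.
Put 5 in bin 7; 5 remain.
Put 4 in bin 7; 1 remain.
Put 3 in bin 6; 0 remain.
Put 3 in bin 8; 7 remain.
Put 3 in bin 8; 4 remain.
Put 2 in bin 3; 0 remain.
Put 1 in bin 1; 0 remain.
Final bins: [9,1] [9] [8,2] [8] [8] [7,3] [5,4] [3,3].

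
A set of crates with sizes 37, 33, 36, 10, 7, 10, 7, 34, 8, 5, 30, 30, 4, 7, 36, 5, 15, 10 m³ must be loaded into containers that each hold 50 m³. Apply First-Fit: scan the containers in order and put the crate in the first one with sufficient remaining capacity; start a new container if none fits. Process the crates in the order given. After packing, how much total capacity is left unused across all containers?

37 m³ → container 1 (remaining 13 m³)
33 m³ → container 2 (remaining 17 m³)
36 m³ → container 3 (remaining 14 m³)
10 m³ → container 1 (remaining 3 m³)
7 m³ → container 2 (remaining 10 m³)
10 m³ → container 2 (remaining 0 m³)
7 m³ → container 3 (remaining 7 m³)
34 m³ → container 4 (remaining 16 m³)
8 m³ → container 4 (remaining 8 m³)
5 m³ → container 3 (remaining 2 m³)
30 m³ → container 5 (remaining 20 m³)
30 m³ → container 6 (remaining 20 m³)
4 m³ → container 4 (remaining 4 m³)
7 m³ → container 5 (remaining 13 m³)
36 m³ → container 7 (remaining 14 m³)
5 m³ → container 5 (remaining 8 m³)
15 m³ → container 6 (remaining 5 m³)
10 m³ → container 7 (remaining 4 m³)
7 containers × 50 m³ = 350 m³; used 324 m³; unused 26 m³.

26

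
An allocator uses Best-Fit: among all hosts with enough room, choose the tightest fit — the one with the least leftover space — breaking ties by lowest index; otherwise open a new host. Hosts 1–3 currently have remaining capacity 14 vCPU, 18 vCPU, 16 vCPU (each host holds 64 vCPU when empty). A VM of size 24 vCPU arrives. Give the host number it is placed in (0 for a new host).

No host has ≥ 24 vCPU free, so a new host is opened.

0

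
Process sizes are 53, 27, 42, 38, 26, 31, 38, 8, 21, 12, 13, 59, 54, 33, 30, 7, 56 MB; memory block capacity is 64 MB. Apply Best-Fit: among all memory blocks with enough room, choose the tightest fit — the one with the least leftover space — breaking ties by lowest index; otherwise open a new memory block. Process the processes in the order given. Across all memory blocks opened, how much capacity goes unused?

Put 53 MB in memory block 1; 11 MB remain.
Put 27 MB in memory block 2; 37 MB remain.
Put 42 MB in memory block 3; 22 MB remain.
Put 38 MB in memory block 4; 26 MB remain.
Put 26 MB in memory block 4; 0 MB remain.
Put 31 MB in memory block 2; 6 MB remain.
Put 38 MB in memory block 5; 26 MB remain.
Put 8 MB in memory block 1; 3 MB remain.
Put 21 MB in memory block 3; 1 MB remain.
Put 12 MB in memory block 5; 14 MB remain.
Put 13 MB in memory block 5; 1 MB remain.
Put 59 MB in memory block 6; 5 MB remain.
Put 54 MB in memory block 7; 10 MB remain.
Put 33 MB in memory block 8; 31 MB remain.
Put 30 MB in memory block 8; 1 MB remain.
Put 7 MB in memory block 7; 3 MB remain.
Put 56 MB in memory block 9; 8 MB remain.
9 memory blocks × 64 MB = 576 MB; used 548 MB; unused 28 MB.

28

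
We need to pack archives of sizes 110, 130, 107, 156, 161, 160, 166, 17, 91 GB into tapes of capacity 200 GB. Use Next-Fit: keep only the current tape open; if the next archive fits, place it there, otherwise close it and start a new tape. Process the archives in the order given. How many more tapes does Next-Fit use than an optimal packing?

Next-Fit: [110] [130] [107] [156] [161] [160] [166,17] [91] → 8 tapes.
7 archives exceed 100 GB (half the capacity), and no two of those can share a tape, so at least 7 tapes are needed.
An optimal packing achieves that bound: [166,17] [161] [160] [156] [130] [110] [107,91] → 7 tapes.
Excess: 8 − 7 = 1.

1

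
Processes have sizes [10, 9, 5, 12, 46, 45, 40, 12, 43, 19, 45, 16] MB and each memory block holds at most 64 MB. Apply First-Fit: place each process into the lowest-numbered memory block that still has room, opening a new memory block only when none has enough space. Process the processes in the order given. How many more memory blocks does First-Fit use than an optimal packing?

1

First-Fit: [10,9,5,12,12,16] [46] [45,19] [40] [43] [45] → 6 memory blocks.
Total size 302 MB; any packing needs at least ⌈302/64⌉ = 5 memory blocks.
An optimal packing achieves that bound: [46,16] [45,19] [45,12,5] [43,12,9] [40,10] → 5 memory blocks.
Excess: 6 − 5 = 1.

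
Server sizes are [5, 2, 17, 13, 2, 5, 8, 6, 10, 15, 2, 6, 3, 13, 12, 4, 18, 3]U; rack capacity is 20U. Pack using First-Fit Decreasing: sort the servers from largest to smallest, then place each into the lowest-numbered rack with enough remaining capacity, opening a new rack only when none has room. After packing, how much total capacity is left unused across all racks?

Sorted descending: 18, 17, 15, 13, 13, 12, 10, 8, 6, 6, 5, 5, 4, 3, 3, 2, 2, 2.
18U → rack 1 (remaining 2U)
17U → rack 2 (remaining 3U)
15U → rack 3 (remaining 5U)
13U → rack 4 (remaining 7U)
13U → rack 5 (remaining 7U)
12U → rack 6 (remaining 8U)
10U → rack 7 (remaining 10U)
8U → rack 6 (remaining 0U)
6U → rack 4 (remaining 1U)
6U → rack 5 (remaining 1U)
5U → rack 3 (remaining 0U)
5U → rack 7 (remaining 5U)
4U → rack 7 (remaining 1U)
3U → rack 2 (remaining 0U)
3U → rack 8 (remaining 17U)
2U → rack 1 (remaining 0U)
2U → rack 8 (remaining 15U)
2U → rack 8 (remaining 13U)
8 racks × 20U = 160U; used 144U; unused 16U.

16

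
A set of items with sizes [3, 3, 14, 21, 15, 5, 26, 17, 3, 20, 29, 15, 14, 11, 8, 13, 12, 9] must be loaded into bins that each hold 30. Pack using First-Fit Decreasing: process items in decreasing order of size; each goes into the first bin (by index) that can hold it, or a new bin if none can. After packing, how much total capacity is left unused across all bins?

Sorted descending: 29, 26, 21, 20, 17, 15, 15, 14, 14, 13, 12, 11, 9, 8, 5, 3, 3, 3.
Put 29 in bin 1; 1 remain.
Put 26 in bin 2; 4 remain.
Put 21 in bin 3; 9 remain.
Put 20 in bin 4; 10 remain.
Put 17 in bin 5; 13 remain.
Put 15 in bin 6; 15 remain.
Put 15 in bin 6; 0 remain.
Put 14 in bin 7; 16 remain.
Put 14 in bin 7; 2 remain.
Put 13 in bin 5; 0 remain.
Put 12 in bin 8; 18 remain.
Put 11 in bin 8; 7 remain.
Put 9 in bin 3; 0 remain.
Put 8 in bin 4; 2 remain.
Put 5 in bin 8; 2 remain.
Put 3 in bin 2; 1 remain.
Put 3 in bin 9; 27 remain.
Put 3 in bin 9; 24 remain.
9 bins × 30 = 270; used 238; unused 32.

32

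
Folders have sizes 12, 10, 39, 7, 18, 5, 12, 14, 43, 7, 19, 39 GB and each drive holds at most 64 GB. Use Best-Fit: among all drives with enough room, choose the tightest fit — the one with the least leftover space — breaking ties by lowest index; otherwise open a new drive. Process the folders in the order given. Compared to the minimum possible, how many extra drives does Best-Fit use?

Best-Fit: [12,10,39] [7,18,5,12,14,7] [43,19] [39] → 4 drives.
Total size 225 GB; any packing needs at least ⌈225/64⌉ = 4 drives.
So 4 is already optimal.

0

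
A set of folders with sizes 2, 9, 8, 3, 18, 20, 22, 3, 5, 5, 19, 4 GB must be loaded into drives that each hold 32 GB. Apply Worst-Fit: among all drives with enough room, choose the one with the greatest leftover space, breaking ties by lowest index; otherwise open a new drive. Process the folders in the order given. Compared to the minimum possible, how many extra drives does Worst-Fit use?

Worst-Fit: [2,9,8,3] [18,3,5] [20,5] [22] [19,4] → 5 drives.
Total size 118 GB; any packing needs at least ⌈118/32⌉ = 4 drives.
An optimal packing achieves that bound: [22,9] [20,8,4] [19,5,5,3] [18,3,2] → 4 drives.
Excess: 5 − 4 = 1.

1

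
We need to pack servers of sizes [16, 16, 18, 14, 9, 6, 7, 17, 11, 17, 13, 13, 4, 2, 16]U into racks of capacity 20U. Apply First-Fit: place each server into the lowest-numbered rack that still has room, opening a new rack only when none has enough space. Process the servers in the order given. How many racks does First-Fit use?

Put 16U in rack 1; 4U remain.
Put 16U in rack 2; 4U remain.
Put 18U in rack 3; 2U remain.
Put 14U in rack 4; 6U remain.
Put 9U in rack 5; 11U remain.
Put 6U in rack 4; 0U remain.
Put 7U in rack 5; 4U remain.
Put 17U in rack 6; 3U remain.
Put 11U in rack 7; 9U remain.
Put 17U in rack 8; 3U remain.
Put 13U in rack 9; 7U remain.
Put 13U in rack 10; 7U remain.
Put 4U in rack 1; 0U remain.
Put 2U in rack 2; 2U remain.
Put 16U in rack 11; 4U remain.

11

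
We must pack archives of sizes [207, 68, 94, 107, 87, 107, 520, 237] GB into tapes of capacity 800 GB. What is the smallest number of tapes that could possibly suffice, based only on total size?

2 tapes

Total size = 207 + 68 + 94 + 107 + 87 + 107 + 520 + 237 = 1427 GB.
⌈1427 / 800⌉ = 2.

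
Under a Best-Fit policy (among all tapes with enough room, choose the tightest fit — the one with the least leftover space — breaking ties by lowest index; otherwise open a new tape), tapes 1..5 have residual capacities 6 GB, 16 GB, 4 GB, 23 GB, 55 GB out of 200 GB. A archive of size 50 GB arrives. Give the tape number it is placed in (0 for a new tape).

Tapes with room: tape 5 (55 GB).
Tightest fit is tape 5 with 55 GB free.

5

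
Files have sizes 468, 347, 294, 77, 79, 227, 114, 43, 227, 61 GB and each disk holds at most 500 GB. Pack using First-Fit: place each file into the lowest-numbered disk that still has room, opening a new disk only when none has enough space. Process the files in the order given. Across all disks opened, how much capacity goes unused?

468 GB → disk 1 (remaining 32 GB)
347 GB → disk 2 (remaining 153 GB)
294 GB → disk 3 (remaining 206 GB)
77 GB → disk 2 (remaining 76 GB)
79 GB → disk 3 (remaining 127 GB)
227 GB → disk 4 (remaining 273 GB)
114 GB → disk 3 (remaining 13 GB)
43 GB → disk 2 (remaining 33 GB)
227 GB → disk 4 (remaining 46 GB)
61 GB → disk 5 (remaining 439 GB)
5 disks × 500 GB = 2500 GB; used 1937 GB; unused 563 GB.

563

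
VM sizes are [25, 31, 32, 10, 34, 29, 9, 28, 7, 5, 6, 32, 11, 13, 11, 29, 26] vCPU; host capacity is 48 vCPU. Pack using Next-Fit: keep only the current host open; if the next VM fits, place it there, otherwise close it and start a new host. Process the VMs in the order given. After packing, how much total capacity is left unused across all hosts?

142

25 vCPU → host 1 (remaining 23 vCPU)
31 vCPU → host 2 (remaining 17 vCPU)
32 vCPU → host 3 (remaining 16 vCPU)
10 vCPU → host 3 (remaining 6 vCPU)
34 vCPU → host 4 (remaining 14 vCPU)
29 vCPU → host 5 (remaining 19 vCPU)
9 vCPU → host 5 (remaining 10 vCPU)
28 vCPU → host 6 (remaining 20 vCPU)
7 vCPU → host 6 (remaining 13 vCPU)
5 vCPU → host 6 (remaining 8 vCPU)
6 vCPU → host 6 (remaining 2 vCPU)
32 vCPU → host 7 (remaining 16 vCPU)
11 vCPU → host 7 (remaining 5 vCPU)
13 vCPU → host 8 (remaining 35 vCPU)
11 vCPU → host 8 (remaining 24 vCPU)
29 vCPU → host 9 (remaining 19 vCPU)
26 vCPU → host 10 (remaining 22 vCPU)
10 hosts × 48 vCPU = 480 vCPU; used 338 vCPU; unused 142 vCPU.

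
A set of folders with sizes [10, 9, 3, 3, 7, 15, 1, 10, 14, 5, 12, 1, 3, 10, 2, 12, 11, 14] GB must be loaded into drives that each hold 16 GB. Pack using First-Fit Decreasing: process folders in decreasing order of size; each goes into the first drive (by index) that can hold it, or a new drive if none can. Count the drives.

10 drives

Sorted descending: 15, 14, 14, 12, 12, 11, 10, 10, 10, 9, 7, 5, 3, 3, 3, 2, 1, 1.
Put 15 GB in drive 1; 1 GB remain.
Put 14 GB in drive 2; 2 GB remain.
Put 14 GB in drive 3; 2 GB remain.
Put 12 GB in drive 4; 4 GB remain.
Put 12 GB in drive 5; 4 GB remain.
Put 11 GB in drive 6; 5 GB remain.
Put 10 GB in drive 7; 6 GB remain.
Put 10 GB in drive 8; 6 GB remain.
Put 10 GB in drive 9; 6 GB remain.
Put 9 GB in drive 10; 7 GB remain.
Put 7 GB in drive 10; 0 GB remain.
Put 5 GB in drive 6; 0 GB remain.
Put 3 GB in drive 4; 1 GB remain.
Put 3 GB in drive 5; 1 GB remain.
Put 3 GB in drive 7; 3 GB remain.
Put 2 GB in drive 2; 0 GB remain.
Put 1 GB in drive 1; 0 GB remain.
Put 1 GB in drive 3; 1 GB remain.
Final drives: [15,1] [14,2] [14,1] [12,3] [12,3] [11,5] [10,3] [10] [10] [9,7].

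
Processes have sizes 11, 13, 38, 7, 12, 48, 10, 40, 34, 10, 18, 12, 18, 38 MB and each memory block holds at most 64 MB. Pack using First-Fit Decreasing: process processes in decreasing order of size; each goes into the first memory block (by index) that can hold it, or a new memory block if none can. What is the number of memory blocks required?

6

Sorted descending: 48, 40, 38, 38, 34, 18, 18, 13, 12, 12, 11, 10, 10, 7.
Put 48 MB in memory block 1; 16 MB remain.
Put 40 MB in memory block 2; 24 MB remain.
Put 38 MB in memory block 3; 26 MB remain.
Put 38 MB in memory block 4; 26 MB remain.
Put 34 MB in memory block 5; 30 MB remain.
Put 18 MB in memory block 2; 6 MB remain.
Put 18 MB in memory block 3; 8 MB remain.
Put 13 MB in memory block 1; 3 MB remain.
Put 12 MB in memory block 4; 14 MB remain.
Put 12 MB in memory block 4; 2 MB remain.
Put 11 MB in memory block 5; 19 MB remain.
Put 10 MB in memory block 5; 9 MB remain.
Put 10 MB in memory block 6; 54 MB remain.
Put 7 MB in memory block 3; 1 MB remain.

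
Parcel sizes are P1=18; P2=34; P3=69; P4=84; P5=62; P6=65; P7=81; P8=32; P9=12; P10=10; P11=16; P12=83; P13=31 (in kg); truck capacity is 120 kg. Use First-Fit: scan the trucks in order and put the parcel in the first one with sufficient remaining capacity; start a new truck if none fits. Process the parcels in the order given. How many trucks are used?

6

truck 1: place P1 (18 kg), 102 kg left
truck 1: place P2 (34 kg), 68 kg left
truck 2: place P3 (69 kg), 51 kg left
truck 3: place P4 (84 kg), 36 kg left
truck 1: place P5 (62 kg), 6 kg left
truck 4: place P6 (65 kg), 55 kg left
truck 5: place P7 (81 kg), 39 kg left
truck 2: place P8 (32 kg), 19 kg left
truck 2: place P9 (12 kg), 7 kg left
truck 3: place P10 (10 kg), 26 kg left
truck 3: place P11 (16 kg), 10 kg left
truck 6: place P12 (83 kg), 37 kg left
truck 4: place P13 (31 kg), 24 kg left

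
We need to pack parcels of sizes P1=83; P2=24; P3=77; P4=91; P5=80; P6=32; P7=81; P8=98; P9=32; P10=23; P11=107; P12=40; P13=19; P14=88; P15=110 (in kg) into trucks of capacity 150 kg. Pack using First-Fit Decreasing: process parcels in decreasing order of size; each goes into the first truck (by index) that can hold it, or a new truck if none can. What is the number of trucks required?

9

Sorted descending: 110, 107, 98, 91, 88, 83, 81, 80, 77, 40, 32, 32, 24, 23, 19.
truck 1: place 110 kg, 40 kg left
truck 2: place 107 kg, 43 kg left
truck 3: place 98 kg, 52 kg left
truck 4: place 91 kg, 59 kg left
truck 5: place 88 kg, 62 kg left
truck 6: place 83 kg, 67 kg left
truck 7: place 81 kg, 69 kg left
truck 8: place 80 kg, 70 kg left
truck 9: place 77 kg, 73 kg left
truck 1: place 40 kg, 0 kg left
truck 2: place 32 kg, 11 kg left
truck 3: place 32 kg, 20 kg left
truck 4: place 24 kg, 35 kg left
truck 4: place 23 kg, 12 kg left
truck 3: place 19 kg, 1 kg left
Final trucks: [110,40] [107,32] [98,32,19] [91,24,23] [88] [83] [81] [80] [77].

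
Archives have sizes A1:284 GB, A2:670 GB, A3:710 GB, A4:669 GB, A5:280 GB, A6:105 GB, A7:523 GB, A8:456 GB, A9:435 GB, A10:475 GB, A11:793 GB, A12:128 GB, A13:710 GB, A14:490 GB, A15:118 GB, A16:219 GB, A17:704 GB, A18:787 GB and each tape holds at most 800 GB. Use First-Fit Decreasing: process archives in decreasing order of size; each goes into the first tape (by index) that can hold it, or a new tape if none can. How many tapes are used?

12

Sorted descending: 793, 787, 710, 710, 704, 670, 669, 523, 490, 475, 456, 435, 284, 280, 219, 128, 118, 105.
793 GB → tape 1 (remaining 7 GB)
787 GB → tape 2 (remaining 13 GB)
710 GB → tape 3 (remaining 90 GB)
710 GB → tape 4 (remaining 90 GB)
704 GB → tape 5 (remaining 96 GB)
670 GB → tape 6 (remaining 130 GB)
669 GB → tape 7 (remaining 131 GB)
523 GB → tape 8 (remaining 277 GB)
490 GB → tape 9 (remaining 310 GB)
475 GB → tape 10 (remaining 325 GB)
456 GB → tape 11 (remaining 344 GB)
435 GB → tape 12 (remaining 365 GB)
284 GB → tape 9 (remaining 26 GB)
280 GB → tape 10 (remaining 45 GB)
219 GB → tape 8 (remaining 58 GB)
128 GB → tape 6 (remaining 2 GB)
118 GB → tape 7 (remaining 13 GB)
105 GB → tape 11 (remaining 239 GB)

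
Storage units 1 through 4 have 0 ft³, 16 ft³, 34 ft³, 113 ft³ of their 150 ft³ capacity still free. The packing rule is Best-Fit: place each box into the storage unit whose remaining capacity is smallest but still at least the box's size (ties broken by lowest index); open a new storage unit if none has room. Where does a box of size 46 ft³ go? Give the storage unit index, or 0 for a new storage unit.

4

Storage units with room: storage unit 4 (113 ft³).
Tightest fit is storage unit 4 with 113 ft³ free.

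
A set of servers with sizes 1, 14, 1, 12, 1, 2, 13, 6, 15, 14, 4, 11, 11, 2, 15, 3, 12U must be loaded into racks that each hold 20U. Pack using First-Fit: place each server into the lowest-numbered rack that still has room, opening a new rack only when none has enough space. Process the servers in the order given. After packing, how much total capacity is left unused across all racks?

43

rack 1: place 1U, 19U left
rack 1: place 14U, 5U left
rack 1: place 1U, 4U left
rack 2: place 12U, 8U left
rack 1: place 1U, 3U left
rack 1: place 2U, 1U left
rack 3: place 13U, 7U left
rack 2: place 6U, 2U left
rack 4: place 15U, 5U left
rack 5: place 14U, 6U left
rack 3: place 4U, 3U left
rack 6: place 11U, 9U left
rack 7: place 11U, 9U left
rack 2: place 2U, 0U left
rack 8: place 15U, 5U left
rack 3: place 3U, 0U left
rack 9: place 12U, 8U left
9 racks × 20U = 180U; used 137U; unused 43U.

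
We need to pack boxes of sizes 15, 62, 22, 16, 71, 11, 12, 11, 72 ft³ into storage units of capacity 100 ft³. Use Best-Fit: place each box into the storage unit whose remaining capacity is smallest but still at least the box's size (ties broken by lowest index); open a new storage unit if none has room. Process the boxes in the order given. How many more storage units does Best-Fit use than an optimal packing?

Best-Fit: [15,62,22] [16,71,11] [12,11,72] → 3 storage units.
Total size 292 ft³; any packing needs at least ⌈292/100⌉ = 3 storage units.
So 3 is already optimal.

0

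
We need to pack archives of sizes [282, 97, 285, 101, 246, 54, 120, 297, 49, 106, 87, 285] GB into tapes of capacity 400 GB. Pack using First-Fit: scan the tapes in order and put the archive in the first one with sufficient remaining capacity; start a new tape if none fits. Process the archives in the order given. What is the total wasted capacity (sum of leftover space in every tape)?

391

282 GB → tape 1 (remaining 118 GB)
97 GB → tape 1 (remaining 21 GB)
285 GB → tape 2 (remaining 115 GB)
101 GB → tape 2 (remaining 14 GB)
246 GB → tape 3 (remaining 154 GB)
54 GB → tape 3 (remaining 100 GB)
120 GB → tape 4 (remaining 280 GB)
297 GB → tape 5 (remaining 103 GB)
49 GB → tape 3 (remaining 51 GB)
106 GB → tape 4 (remaining 174 GB)
87 GB → tape 4 (remaining 87 GB)
285 GB → tape 6 (remaining 115 GB)
6 tapes × 400 GB = 2400 GB; used 2009 GB; unused 391 GB.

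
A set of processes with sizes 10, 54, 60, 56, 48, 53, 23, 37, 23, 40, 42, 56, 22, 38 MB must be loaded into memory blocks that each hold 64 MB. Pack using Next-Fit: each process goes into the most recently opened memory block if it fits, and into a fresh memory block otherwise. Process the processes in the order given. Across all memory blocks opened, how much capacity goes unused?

Put 10 MB in memory block 1; 54 MB remain.
Put 54 MB in memory block 1; 0 MB remain.
Put 60 MB in memory block 2; 4 MB remain.
Put 56 MB in memory block 3; 8 MB remain.
Put 48 MB in memory block 4; 16 MB remain.
Put 53 MB in memory block 5; 11 MB remain.
Put 23 MB in memory block 6; 41 MB remain.
Put 37 MB in memory block 6; 4 MB remain.
Put 23 MB in memory block 7; 41 MB remain.
Put 40 MB in memory block 7; 1 MB remain.
Put 42 MB in memory block 8; 22 MB remain.
Put 56 MB in memory block 9; 8 MB remain.
Put 22 MB in memory block 10; 42 MB remain.
Put 38 MB in memory block 10; 4 MB remain.
10 memory blocks × 64 MB = 640 MB; used 562 MB; unused 78 MB.

78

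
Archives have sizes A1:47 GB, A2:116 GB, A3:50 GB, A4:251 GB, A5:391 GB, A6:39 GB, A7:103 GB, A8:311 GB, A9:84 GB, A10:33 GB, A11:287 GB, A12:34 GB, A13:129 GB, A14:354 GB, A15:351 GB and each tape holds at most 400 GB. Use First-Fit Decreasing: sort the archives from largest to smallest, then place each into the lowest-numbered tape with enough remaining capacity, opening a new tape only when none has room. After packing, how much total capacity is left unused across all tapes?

220

Sorted descending: 391, 354, 351, 311, 287, 251, 129, 116, 103, 84, 50, 47, 39, 34, 33.
391 GB → tape 1 (remaining 9 GB)
354 GB → tape 2 (remaining 46 GB)
351 GB → tape 3 (remaining 49 GB)
311 GB → tape 4 (remaining 89 GB)
287 GB → tape 5 (remaining 113 GB)
251 GB → tape 6 (remaining 149 GB)
129 GB → tape 6 (remaining 20 GB)
116 GB → tape 7 (remaining 284 GB)
103 GB → tape 5 (remaining 10 GB)
84 GB → tape 4 (remaining 5 GB)
50 GB → tape 7 (remaining 234 GB)
47 GB → tape 3 (remaining 2 GB)
39 GB → tape 2 (remaining 7 GB)
34 GB → tape 7 (remaining 200 GB)
33 GB → tape 7 (remaining 167 GB)
7 tapes × 400 GB = 2800 GB; used 2580 GB; unused 220 GB.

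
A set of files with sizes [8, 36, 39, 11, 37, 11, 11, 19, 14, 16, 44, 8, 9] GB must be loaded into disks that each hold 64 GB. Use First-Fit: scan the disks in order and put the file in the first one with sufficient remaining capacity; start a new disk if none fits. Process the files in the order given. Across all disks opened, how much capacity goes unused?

57

8 GB → disk 1 (remaining 56 GB)
36 GB → disk 1 (remaining 20 GB)
39 GB → disk 2 (remaining 25 GB)
11 GB → disk 1 (remaining 9 GB)
37 GB → disk 3 (remaining 27 GB)
11 GB → disk 2 (remaining 14 GB)
11 GB → disk 2 (remaining 3 GB)
19 GB → disk 3 (remaining 8 GB)
14 GB → disk 4 (remaining 50 GB)
16 GB → disk 4 (remaining 34 GB)
44 GB → disk 5 (remaining 20 GB)
8 GB → disk 1 (remaining 1 GB)
9 GB → disk 4 (remaining 25 GB)
5 disks × 64 GB = 320 GB; used 263 GB; unused 57 GB.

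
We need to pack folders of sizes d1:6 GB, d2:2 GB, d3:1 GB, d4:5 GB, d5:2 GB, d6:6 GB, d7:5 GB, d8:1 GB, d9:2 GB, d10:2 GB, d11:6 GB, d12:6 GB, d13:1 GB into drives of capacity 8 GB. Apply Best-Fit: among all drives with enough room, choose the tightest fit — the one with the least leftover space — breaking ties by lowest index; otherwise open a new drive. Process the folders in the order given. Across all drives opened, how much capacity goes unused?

3

d1 (6 GB) → drive 1 (remaining 2 GB)
d2 (2 GB) → drive 1 (remaining 0 GB)
d3 (1 GB) → drive 2 (remaining 7 GB)
d4 (5 GB) → drive 2 (remaining 2 GB)
d5 (2 GB) → drive 2 (remaining 0 GB)
d6 (6 GB) → drive 3 (remaining 2 GB)
d7 (5 GB) → drive 4 (remaining 3 GB)
d8 (1 GB) → drive 3 (remaining 1 GB)
d9 (2 GB) → drive 4 (remaining 1 GB)
d10 (2 GB) → drive 5 (remaining 6 GB)
d11 (6 GB) → drive 5 (remaining 0 GB)
d12 (6 GB) → drive 6 (remaining 2 GB)
d13 (1 GB) → drive 3 (remaining 0 GB)
6 drives × 8 GB = 48 GB; used 45 GB; unused 3 GB.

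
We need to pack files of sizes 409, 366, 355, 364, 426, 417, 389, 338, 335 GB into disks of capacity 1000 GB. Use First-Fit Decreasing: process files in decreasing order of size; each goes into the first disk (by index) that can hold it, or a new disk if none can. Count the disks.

5

Sorted descending: 426, 417, 409, 389, 366, 364, 355, 338, 335.
426 GB → disk 1 (remaining 574 GB)
417 GB → disk 1 (remaining 157 GB)
409 GB → disk 2 (remaining 591 GB)
389 GB → disk 2 (remaining 202 GB)
366 GB → disk 3 (remaining 634 GB)
364 GB → disk 3 (remaining 270 GB)
355 GB → disk 4 (remaining 645 GB)
338 GB → disk 4 (remaining 307 GB)
335 GB → disk 5 (remaining 665 GB)
Final disks: [426,417] [409,389] [366,364] [355,338] [335].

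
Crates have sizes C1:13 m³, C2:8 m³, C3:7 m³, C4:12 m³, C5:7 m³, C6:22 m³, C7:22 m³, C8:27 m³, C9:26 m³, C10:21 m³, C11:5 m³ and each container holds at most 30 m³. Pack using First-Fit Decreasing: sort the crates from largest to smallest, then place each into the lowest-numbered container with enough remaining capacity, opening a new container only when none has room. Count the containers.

Sorted descending: 27, 26, 22, 22, 21, 13, 12, 8, 7, 7, 5.
container 1: place 27 m³, 3 m³ left
container 2: place 26 m³, 4 m³ left
container 3: place 22 m³, 8 m³ left
container 4: place 22 m³, 8 m³ left
container 5: place 21 m³, 9 m³ left
container 6: place 13 m³, 17 m³ left
container 6: place 12 m³, 5 m³ left
container 3: place 8 m³, 0 m³ left
container 4: place 7 m³, 1 m³ left
container 5: place 7 m³, 2 m³ left
container 6: place 5 m³, 0 m³ left

6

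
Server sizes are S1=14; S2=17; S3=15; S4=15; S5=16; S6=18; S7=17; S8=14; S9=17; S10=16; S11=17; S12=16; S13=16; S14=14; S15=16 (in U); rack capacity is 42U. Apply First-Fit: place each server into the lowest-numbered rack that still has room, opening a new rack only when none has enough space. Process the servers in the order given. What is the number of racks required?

rack 1: place S1 (14U), 28U left
rack 1: place S2 (17U), 11U left
rack 2: place S3 (15U), 27U left
rack 2: place S4 (15U), 12U left
rack 3: place S5 (16U), 26U left
rack 3: place S6 (18U), 8U left
rack 4: place S7 (17U), 25U left
rack 4: place S8 (14U), 11U left
rack 5: place S9 (17U), 25U left
rack 5: place S10 (16U), 9U left
rack 6: place S11 (17U), 25U left
rack 6: place S12 (16U), 9U left
rack 7: place S13 (16U), 26U left
rack 7: place S14 (14U), 12U left
rack 8: place S15 (16U), 26U left

8 racks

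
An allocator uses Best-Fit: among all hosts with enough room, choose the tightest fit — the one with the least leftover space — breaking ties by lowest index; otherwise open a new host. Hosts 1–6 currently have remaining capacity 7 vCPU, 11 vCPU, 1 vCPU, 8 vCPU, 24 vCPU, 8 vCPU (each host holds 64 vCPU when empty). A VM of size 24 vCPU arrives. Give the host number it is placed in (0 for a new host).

Hosts with room: host 5 (24 vCPU).
Tightest fit is host 5 with 24 vCPU free.

5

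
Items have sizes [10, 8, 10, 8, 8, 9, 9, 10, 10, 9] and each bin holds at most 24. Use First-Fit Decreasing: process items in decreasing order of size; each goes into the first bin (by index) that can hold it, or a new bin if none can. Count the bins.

5

Sorted descending: 10, 10, 10, 10, 9, 9, 9, 8, 8, 8.
Put 10 in bin 1; 14 remain.
Put 10 in bin 1; 4 remain.
Put 10 in bin 2; 14 remain.
Put 10 in bin 2; 4 remain.
Put 9 in bin 3; 15 remain.
Put 9 in bin 3; 6 remain.
Put 9 in bin 4; 15 remain.
Put 8 in bin 4; 7 remain.
Put 8 in bin 5; 16 remain.
Put 8 in bin 5; 8 remain.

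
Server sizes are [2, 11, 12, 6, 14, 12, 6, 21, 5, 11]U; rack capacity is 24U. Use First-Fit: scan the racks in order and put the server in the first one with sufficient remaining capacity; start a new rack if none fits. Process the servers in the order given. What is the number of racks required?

5 racks

Put 2U in rack 1; 22U remain.
Put 11U in rack 1; 11U remain.
Put 12U in rack 2; 12U remain.
Put 6U in rack 1; 5U remain.
Put 14U in rack 3; 10U remain.
Put 12U in rack 2; 0U remain.
Put 6U in rack 3; 4U remain.
Put 21U in rack 4; 3U remain.
Put 5U in rack 1; 0U remain.
Put 11U in rack 5; 13U remain.
Final racks: [2,11,6,5] [12,12] [14,6] [21] [11].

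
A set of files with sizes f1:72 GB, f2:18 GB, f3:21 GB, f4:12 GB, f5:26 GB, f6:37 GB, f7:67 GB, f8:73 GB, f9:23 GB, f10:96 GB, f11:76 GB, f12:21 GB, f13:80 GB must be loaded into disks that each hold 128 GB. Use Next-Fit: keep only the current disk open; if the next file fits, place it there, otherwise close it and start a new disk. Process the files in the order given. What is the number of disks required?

disk 1: place f1 (72 GB), 56 GB left
disk 1: place f2 (18 GB), 38 GB left
disk 1: place f3 (21 GB), 17 GB left
disk 1: place f4 (12 GB), 5 GB left
disk 2: place f5 (26 GB), 102 GB left
disk 2: place f6 (37 GB), 65 GB left
disk 3: place f7 (67 GB), 61 GB left
disk 4: place f8 (73 GB), 55 GB left
disk 4: place f9 (23 GB), 32 GB left
disk 5: place f10 (96 GB), 32 GB left
disk 6: place f11 (76 GB), 52 GB left
disk 6: place f12 (21 GB), 31 GB left
disk 7: place f13 (80 GB), 48 GB left

7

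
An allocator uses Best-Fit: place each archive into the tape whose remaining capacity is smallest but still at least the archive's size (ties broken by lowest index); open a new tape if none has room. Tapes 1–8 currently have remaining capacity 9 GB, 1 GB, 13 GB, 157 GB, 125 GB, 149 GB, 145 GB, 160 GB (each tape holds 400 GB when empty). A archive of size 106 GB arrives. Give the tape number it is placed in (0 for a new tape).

5

Tapes with room: tape 4 (157 GB), tape 5 (125 GB), tape 6 (149 GB), tape 7 (145 GB), tape 8 (160 GB).
Tightest fit is tape 5 with 125 GB free.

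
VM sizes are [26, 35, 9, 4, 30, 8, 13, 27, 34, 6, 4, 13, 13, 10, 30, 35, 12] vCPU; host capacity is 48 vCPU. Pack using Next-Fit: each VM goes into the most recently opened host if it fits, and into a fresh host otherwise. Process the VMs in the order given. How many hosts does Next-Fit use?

26 vCPU → host 1 (remaining 22 vCPU)
35 vCPU → host 2 (remaining 13 vCPU)
9 vCPU → host 2 (remaining 4 vCPU)
4 vCPU → host 2 (remaining 0 vCPU)
30 vCPU → host 3 (remaining 18 vCPU)
8 vCPU → host 3 (remaining 10 vCPU)
13 vCPU → host 4 (remaining 35 vCPU)
27 vCPU → host 4 (remaining 8 vCPU)
34 vCPU → host 5 (remaining 14 vCPU)
6 vCPU → host 5 (remaining 8 vCPU)
4 vCPU → host 5 (remaining 4 vCPU)
13 vCPU → host 6 (remaining 35 vCPU)
13 vCPU → host 6 (remaining 22 vCPU)
10 vCPU → host 6 (remaining 12 vCPU)
30 vCPU → host 7 (remaining 18 vCPU)
35 vCPU → host 8 (remaining 13 vCPU)
12 vCPU → host 8 (remaining 1 vCPU)
Final hosts: [26] [35,9,4] [30,8] [13,27] [34,6,4] [13,13,10] [30] [35,12].

8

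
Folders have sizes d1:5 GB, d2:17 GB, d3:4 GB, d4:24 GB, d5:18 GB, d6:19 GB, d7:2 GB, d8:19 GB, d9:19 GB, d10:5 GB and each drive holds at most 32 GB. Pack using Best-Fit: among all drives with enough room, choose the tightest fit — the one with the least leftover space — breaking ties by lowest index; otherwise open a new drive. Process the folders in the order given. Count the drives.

6 drives

drive 1: place d1 (5 GB), 27 GB left
drive 1: place d2 (17 GB), 10 GB left
drive 1: place d3 (4 GB), 6 GB left
drive 2: place d4 (24 GB), 8 GB left
drive 3: place d5 (18 GB), 14 GB left
drive 4: place d6 (19 GB), 13 GB left
drive 1: place d7 (2 GB), 4 GB left
drive 5: place d8 (19 GB), 13 GB left
drive 6: place d9 (19 GB), 13 GB left
drive 2: place d10 (5 GB), 3 GB left
Final drives: [5,17,4,2] [24,5] [18] [19] [19] [19].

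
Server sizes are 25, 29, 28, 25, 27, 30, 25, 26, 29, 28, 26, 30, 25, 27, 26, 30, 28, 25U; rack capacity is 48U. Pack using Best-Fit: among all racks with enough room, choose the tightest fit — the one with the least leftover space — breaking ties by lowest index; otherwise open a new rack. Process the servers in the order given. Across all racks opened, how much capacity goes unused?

25U → rack 1 (remaining 23U)
29U → rack 2 (remaining 19U)
28U → rack 3 (remaining 20U)
25U → rack 4 (remaining 23U)
27U → rack 5 (remaining 21U)
30U → rack 6 (remaining 18U)
25U → rack 7 (remaining 23U)
26U → rack 8 (remaining 22U)
29U → rack 9 (remaining 19U)
28U → rack 10 (remaining 20U)
26U → rack 11 (remaining 22U)
30U → rack 12 (remaining 18U)
25U → rack 13 (remaining 23U)
27U → rack 14 (remaining 21U)
26U → rack 15 (remaining 22U)
30U → rack 16 (remaining 18U)
28U → rack 17 (remaining 20U)
25U → rack 18 (remaining 23U)
18 racks × 48U = 864U; used 489U; unused 375U.

375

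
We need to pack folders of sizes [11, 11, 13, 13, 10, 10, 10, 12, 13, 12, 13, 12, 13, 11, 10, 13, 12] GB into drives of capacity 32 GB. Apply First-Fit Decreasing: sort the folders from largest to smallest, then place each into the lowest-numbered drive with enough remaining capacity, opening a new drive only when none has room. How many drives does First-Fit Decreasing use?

8 drives

Sorted descending: 13, 13, 13, 13, 13, 13, 12, 12, 12, 12, 11, 11, 11, 10, 10, 10, 10.
drive 1: place 13 GB, 19 GB left
drive 1: place 13 GB, 6 GB left
drive 2: place 13 GB, 19 GB left
drive 2: place 13 GB, 6 GB left
drive 3: place 13 GB, 19 GB left
drive 3: place 13 GB, 6 GB left
drive 4: place 12 GB, 20 GB left
drive 4: place 12 GB, 8 GB left
drive 5: place 12 GB, 20 GB left
drive 5: place 12 GB, 8 GB left
drive 6: place 11 GB, 21 GB left
drive 6: place 11 GB, 10 GB left
drive 7: place 11 GB, 21 GB left
drive 6: place 10 GB, 0 GB left
drive 7: place 10 GB, 11 GB left
drive 7: place 10 GB, 1 GB left
drive 8: place 10 GB, 22 GB left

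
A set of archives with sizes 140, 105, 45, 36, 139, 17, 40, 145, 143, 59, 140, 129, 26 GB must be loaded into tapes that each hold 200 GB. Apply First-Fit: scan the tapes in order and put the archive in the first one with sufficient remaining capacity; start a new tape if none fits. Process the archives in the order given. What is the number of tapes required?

7

140 GB → tape 1 (remaining 60 GB)
105 GB → tape 2 (remaining 95 GB)
45 GB → tape 1 (remaining 15 GB)
36 GB → tape 2 (remaining 59 GB)
139 GB → tape 3 (remaining 61 GB)
17 GB → tape 2 (remaining 42 GB)
40 GB → tape 2 (remaining 2 GB)
145 GB → tape 4 (remaining 55 GB)
143 GB → tape 5 (remaining 57 GB)
59 GB → tape 3 (remaining 2 GB)
140 GB → tape 6 (remaining 60 GB)
129 GB → tape 7 (remaining 71 GB)
26 GB → tape 4 (remaining 29 GB)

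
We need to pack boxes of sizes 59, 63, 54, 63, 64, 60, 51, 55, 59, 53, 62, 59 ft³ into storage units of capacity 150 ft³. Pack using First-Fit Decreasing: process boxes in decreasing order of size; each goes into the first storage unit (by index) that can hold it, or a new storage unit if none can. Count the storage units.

6 storage units

Sorted descending: 64, 63, 63, 62, 60, 59, 59, 59, 55, 54, 53, 51.
Put 64 ft³ in storage unit 1; 86 ft³ remain.
Put 63 ft³ in storage unit 1; 23 ft³ remain.
Put 63 ft³ in storage unit 2; 87 ft³ remain.
Put 62 ft³ in storage unit 2; 25 ft³ remain.
Put 60 ft³ in storage unit 3; 90 ft³ remain.
Put 59 ft³ in storage unit 3; 31 ft³ remain.
Put 59 ft³ in storage unit 4; 91 ft³ remain.
Put 59 ft³ in storage unit 4; 32 ft³ remain.
Put 55 ft³ in storage unit 5; 95 ft³ remain.
Put 54 ft³ in storage unit 5; 41 ft³ remain.
Put 53 ft³ in storage unit 6; 97 ft³ remain.
Put 51 ft³ in storage unit 6; 46 ft³ remain.
Final storage units: [64,63] [63,62] [60,59] [59,59] [55,54] [53,51].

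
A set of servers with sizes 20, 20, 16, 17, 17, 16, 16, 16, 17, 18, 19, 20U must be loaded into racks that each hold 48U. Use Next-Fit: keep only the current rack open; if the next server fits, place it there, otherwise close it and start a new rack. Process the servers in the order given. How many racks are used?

6

Put 20U in rack 1; 28U remain.
Put 20U in rack 1; 8U remain.
Put 16U in rack 2; 32U remain.
Put 17U in rack 2; 15U remain.
Put 17U in rack 3; 31U remain.
Put 16U in rack 3; 15U remain.
Put 16U in rack 4; 32U remain.
Put 16U in rack 4; 16U remain.
Put 17U in rack 5; 31U remain.
Put 18U in rack 5; 13U remain.
Put 19U in rack 6; 29U remain.
Put 20U in rack 6; 9U remain.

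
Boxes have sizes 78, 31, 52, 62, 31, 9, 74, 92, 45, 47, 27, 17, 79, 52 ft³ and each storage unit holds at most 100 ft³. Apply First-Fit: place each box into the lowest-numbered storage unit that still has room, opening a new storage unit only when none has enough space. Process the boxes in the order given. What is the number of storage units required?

8 storage units

78 ft³ → storage unit 1 (remaining 22 ft³)
31 ft³ → storage unit 2 (remaining 69 ft³)
52 ft³ → storage unit 2 (remaining 17 ft³)
62 ft³ → storage unit 3 (remaining 38 ft³)
31 ft³ → storage unit 3 (remaining 7 ft³)
9 ft³ → storage unit 1 (remaining 13 ft³)
74 ft³ → storage unit 4 (remaining 26 ft³)
92 ft³ → storage unit 5 (remaining 8 ft³)
45 ft³ → storage unit 6 (remaining 55 ft³)
47 ft³ → storage unit 6 (remaining 8 ft³)
27 ft³ → storage unit 7 (remaining 73 ft³)
17 ft³ → storage unit 2 (remaining 0 ft³)
79 ft³ → storage unit 8 (remaining 21 ft³)
52 ft³ → storage unit 7 (remaining 21 ft³)
Final storage units: [78,9] [31,52,17] [62,31] [74] [92] [45,47] [27,52] [79].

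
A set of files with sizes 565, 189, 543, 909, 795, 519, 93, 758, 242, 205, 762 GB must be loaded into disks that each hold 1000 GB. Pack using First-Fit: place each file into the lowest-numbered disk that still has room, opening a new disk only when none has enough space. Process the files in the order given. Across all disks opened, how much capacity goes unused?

1420

565 GB → disk 1 (remaining 435 GB)
189 GB → disk 1 (remaining 246 GB)
543 GB → disk 2 (remaining 457 GB)
909 GB → disk 3 (remaining 91 GB)
795 GB → disk 4 (remaining 205 GB)
519 GB → disk 5 (remaining 481 GB)
93 GB → disk 1 (remaining 153 GB)
758 GB → disk 6 (remaining 242 GB)
242 GB → disk 2 (remaining 215 GB)
205 GB → disk 2 (remaining 10 GB)
762 GB → disk 7 (remaining 238 GB)
7 disks × 1000 GB = 7000 GB; used 5580 GB; unused 1420 GB.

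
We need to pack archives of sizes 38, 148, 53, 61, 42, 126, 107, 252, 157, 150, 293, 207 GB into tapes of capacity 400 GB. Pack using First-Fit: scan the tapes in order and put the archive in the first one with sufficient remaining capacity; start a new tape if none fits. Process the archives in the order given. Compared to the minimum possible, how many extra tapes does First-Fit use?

First-Fit: [38,148,53,61,42] [126,107,157] [252] [150,207] [293] → 5 tapes.
Total size 1634 GB; any packing needs at least ⌈1634/400⌉ = 5 tapes.
So 5 is already optimal.

0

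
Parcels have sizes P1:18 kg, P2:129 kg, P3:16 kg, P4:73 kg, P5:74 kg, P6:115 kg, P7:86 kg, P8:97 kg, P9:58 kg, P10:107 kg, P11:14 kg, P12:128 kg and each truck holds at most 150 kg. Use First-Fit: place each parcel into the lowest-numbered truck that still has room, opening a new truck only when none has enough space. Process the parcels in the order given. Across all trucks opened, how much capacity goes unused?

P1 (18 kg) → truck 1 (remaining 132 kg)
P2 (129 kg) → truck 1 (remaining 3 kg)
P3 (16 kg) → truck 2 (remaining 134 kg)
P4 (73 kg) → truck 2 (remaining 61 kg)
P5 (74 kg) → truck 3 (remaining 76 kg)
P6 (115 kg) → truck 4 (remaining 35 kg)
P7 (86 kg) → truck 5 (remaining 64 kg)
P8 (97 kg) → truck 6 (remaining 53 kg)
P9 (58 kg) → truck 2 (remaining 3 kg)
P10 (107 kg) → truck 7 (remaining 43 kg)
P11 (14 kg) → truck 3 (remaining 62 kg)
P12 (128 kg) → truck 8 (remaining 22 kg)
8 trucks × 150 kg = 1200 kg; used 915 kg; unused 285 kg.

285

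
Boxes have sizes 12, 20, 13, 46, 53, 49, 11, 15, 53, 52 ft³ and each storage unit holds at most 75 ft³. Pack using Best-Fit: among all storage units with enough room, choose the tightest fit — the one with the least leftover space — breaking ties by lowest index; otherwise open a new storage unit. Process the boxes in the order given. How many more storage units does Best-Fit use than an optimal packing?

Best-Fit: [12,20,13] [46] [53,11] [49,15] [53] [52] → 6 storage units.
Total size 324 ft³; any packing needs at least ⌈324/75⌉ = 5 storage units.
An optimal packing achieves that bound: [53,20] [53,15] [52,13] [49,12,11] [46] → 5 storage units.
Excess: 6 − 5 = 1.

1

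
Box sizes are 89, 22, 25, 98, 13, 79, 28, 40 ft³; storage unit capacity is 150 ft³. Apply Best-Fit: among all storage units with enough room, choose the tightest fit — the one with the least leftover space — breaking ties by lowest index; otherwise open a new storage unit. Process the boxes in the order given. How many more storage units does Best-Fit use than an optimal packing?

Best-Fit: [89,22,25,13] [98,28] [79,40] → 3 storage units.
Total size 394 ft³; any packing needs at least ⌈394/150⌉ = 3 storage units.
So 3 is already optimal.

0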